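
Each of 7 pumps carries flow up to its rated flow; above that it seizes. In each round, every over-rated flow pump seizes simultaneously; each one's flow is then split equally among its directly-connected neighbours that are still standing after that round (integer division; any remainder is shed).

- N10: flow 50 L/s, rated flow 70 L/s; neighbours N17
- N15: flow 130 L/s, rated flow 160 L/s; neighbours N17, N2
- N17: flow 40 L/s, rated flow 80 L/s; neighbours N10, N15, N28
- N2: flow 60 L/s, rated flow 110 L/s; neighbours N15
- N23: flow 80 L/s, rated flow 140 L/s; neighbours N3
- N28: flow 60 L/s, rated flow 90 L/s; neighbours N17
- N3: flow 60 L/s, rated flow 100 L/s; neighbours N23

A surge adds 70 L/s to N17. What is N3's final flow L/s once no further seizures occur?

60

Round 1 — N17 at 110 > 80. N17 seizes.
  N17 sheds 110 L/s to N10, N15, N28: 36 each (2 lost).
    N10: 50+36 = 86 > 70
    N15: 130+36 = 166 > 160
    N28: 60+36 = 96 > 90
Round 2 — N10, N15, N28 seize.
  N10 sheds 86 L/s: no online neighbours, lost.
  N15 sheds 166 L/s to N2: 166 each.
    N2: 60+166 = 226 > 110
  N28 sheds 96 L/s: no online neighbours, lost.
Round 3 — N2 seizes.
  N2 sheds 226 L/s: no online neighbours, lost.
No further seizures.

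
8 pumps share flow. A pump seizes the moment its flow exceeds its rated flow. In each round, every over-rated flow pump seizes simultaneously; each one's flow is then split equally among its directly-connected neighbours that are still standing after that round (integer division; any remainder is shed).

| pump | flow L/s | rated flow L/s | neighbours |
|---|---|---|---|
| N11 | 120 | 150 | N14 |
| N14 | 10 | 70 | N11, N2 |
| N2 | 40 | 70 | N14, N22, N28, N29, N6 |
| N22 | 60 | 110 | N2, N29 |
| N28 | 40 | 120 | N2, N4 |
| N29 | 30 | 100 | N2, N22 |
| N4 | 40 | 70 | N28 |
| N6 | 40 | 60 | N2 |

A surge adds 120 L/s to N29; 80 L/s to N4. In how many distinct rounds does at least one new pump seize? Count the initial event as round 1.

3

Round 1 — N29 at 150 > 100; N4 at 120 > 70. N29, N4 seize.
  N29 sheds 150 L/s to N2, N22: 75 each.
    N2: 40+75 = 115 > 70
    N22: 60+75 = 135 > 110
  N4 sheds 120 L/s to N28: 120 each.
    N28: 40+120 = 160 > 120
Round 2 — N2, N22, N28 seize.
  N2 sheds 115 L/s to N14, N6: 57 each (1 lost).
    N14: 10+57 = 67 ≤ 70
    N6: 40+57 = 97 > 60
  N22 sheds 135 L/s: no online neighbours, lost.
  N28 sheds 160 L/s: no online neighbours, lost.
Round 3 — N6 seizes.
  N6 sheds 97 L/s: no online neighbours, lost.
No further seizures.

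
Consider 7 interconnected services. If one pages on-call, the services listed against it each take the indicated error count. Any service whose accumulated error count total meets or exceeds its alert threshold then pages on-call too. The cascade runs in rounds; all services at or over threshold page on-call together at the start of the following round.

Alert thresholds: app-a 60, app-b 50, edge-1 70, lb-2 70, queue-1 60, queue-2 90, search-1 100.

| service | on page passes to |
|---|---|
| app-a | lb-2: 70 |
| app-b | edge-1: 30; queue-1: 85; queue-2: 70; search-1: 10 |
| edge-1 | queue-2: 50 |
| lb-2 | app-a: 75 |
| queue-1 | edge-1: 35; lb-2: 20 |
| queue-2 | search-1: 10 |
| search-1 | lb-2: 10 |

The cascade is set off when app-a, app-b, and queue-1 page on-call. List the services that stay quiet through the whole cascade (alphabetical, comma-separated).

edge-1, queue-2, search-1

Round 1 — app-a, app-b, queue-1 page on-call (initial).
  edge-1: +30+35 → 65 < 70
  lb-2: +70+20 → 90 ≥ 70
  queue-2: +70 → 70 < 90
  search-1: +10 → 10 < 100
Round 2 — lb-2 pages on-call.
No further pages.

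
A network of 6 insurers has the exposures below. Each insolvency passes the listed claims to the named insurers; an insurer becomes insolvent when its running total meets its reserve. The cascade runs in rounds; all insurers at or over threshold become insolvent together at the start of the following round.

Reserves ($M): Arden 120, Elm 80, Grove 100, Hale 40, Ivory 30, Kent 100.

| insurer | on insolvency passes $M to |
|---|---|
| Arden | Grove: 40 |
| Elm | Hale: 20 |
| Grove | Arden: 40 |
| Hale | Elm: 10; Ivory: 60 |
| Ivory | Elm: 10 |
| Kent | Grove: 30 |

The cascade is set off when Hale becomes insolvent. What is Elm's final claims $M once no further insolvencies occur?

20

Round 1 — Hale becomes insolvent (initial).
  Elm: +10 → 10 < 80
  Ivory: +60 → 60 ≥ 30
Round 2 — Ivory becomes insolvent.
  Elm: +10 → 20 < 80
No further insolvencies.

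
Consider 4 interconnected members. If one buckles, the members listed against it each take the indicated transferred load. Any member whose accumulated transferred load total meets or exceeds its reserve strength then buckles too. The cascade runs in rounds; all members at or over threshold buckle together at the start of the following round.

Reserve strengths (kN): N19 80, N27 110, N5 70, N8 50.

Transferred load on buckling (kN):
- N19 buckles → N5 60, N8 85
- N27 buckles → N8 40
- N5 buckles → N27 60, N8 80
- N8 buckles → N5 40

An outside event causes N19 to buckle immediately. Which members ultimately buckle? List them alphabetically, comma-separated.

N19, N5, N8

Round 1 — N19 buckles (initial).
  N5: +60 → 60 < 70
  N8: +85 → 85 ≥ 50
Round 2 — N8 buckles.
  N5: +40 → 100 ≥ 70
Round 3 — N5 buckles.
  N27: +60 → 60 < 110
No further bucklings.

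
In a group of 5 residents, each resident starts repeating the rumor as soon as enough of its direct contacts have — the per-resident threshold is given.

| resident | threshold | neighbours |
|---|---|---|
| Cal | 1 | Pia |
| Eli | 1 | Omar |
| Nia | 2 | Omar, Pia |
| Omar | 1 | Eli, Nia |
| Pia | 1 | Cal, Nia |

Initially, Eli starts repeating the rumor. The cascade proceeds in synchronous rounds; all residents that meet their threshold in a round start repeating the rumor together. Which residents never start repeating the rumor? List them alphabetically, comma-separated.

Cal, Nia, Pia

Round 1 — Eli starts repeating the rumor (initial).
Round 2 — checking thresholds:
  Omar: 1 of 2 neighbours ≥ 1, starts repeating the rumor.
Round 3 — no new spreads; cascade stops.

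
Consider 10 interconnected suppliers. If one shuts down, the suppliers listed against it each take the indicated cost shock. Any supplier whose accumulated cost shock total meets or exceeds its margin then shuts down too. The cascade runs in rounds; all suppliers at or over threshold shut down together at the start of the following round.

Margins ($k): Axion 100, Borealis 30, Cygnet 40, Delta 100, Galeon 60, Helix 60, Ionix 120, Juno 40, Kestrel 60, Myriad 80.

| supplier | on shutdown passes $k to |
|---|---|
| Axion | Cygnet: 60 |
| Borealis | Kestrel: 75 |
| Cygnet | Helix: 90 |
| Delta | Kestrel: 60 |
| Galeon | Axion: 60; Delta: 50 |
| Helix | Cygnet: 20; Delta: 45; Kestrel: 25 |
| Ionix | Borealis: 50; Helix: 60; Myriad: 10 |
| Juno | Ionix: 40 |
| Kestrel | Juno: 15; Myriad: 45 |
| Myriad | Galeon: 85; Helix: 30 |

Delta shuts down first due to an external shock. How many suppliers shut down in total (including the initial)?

2

Round 1 — Delta shuts down (initial).
  Kestrel: +60 → 60 ≥ 60
Round 2 — Kestrel shuts down.
  Juno: +15 → 15 < 40
  Myriad: +45 → 45 < 80
No further shutdowns.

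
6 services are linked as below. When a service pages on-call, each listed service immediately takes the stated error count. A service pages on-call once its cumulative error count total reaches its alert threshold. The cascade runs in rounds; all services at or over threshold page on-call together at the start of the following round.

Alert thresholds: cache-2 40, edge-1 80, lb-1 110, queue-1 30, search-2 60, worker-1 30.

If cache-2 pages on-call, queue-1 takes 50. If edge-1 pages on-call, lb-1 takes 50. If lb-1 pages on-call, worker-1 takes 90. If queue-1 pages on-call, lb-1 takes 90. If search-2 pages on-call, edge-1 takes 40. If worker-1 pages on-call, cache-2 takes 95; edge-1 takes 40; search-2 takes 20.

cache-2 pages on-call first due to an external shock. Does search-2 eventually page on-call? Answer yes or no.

no

Round 1 — cache-2 pages on-call (initial).
  queue-1: +50 → 50 ≥ 30
Round 2 — queue-1 pages on-call.
  lb-1: +90 → 90 < 110
No further pages.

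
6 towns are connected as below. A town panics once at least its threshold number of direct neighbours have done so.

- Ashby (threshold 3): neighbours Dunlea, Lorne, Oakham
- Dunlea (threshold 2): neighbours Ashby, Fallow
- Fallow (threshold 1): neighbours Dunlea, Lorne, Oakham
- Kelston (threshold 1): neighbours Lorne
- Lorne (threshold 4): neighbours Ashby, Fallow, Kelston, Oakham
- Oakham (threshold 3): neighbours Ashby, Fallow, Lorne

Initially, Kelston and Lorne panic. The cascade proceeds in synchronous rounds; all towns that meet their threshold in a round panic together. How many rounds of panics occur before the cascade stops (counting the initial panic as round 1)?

2

Round 1 — Kelston, Lorne panic (initial).
Round 2 — checking thresholds:
  Ashby: 1 of 3 neighbours < 3, holds.
  Fallow: 1 of 3 neighbours ≥ 1, panics.
  Oakham: 1 of 3 neighbours < 3, holds.
Round 3 — no new panics; cascade stops.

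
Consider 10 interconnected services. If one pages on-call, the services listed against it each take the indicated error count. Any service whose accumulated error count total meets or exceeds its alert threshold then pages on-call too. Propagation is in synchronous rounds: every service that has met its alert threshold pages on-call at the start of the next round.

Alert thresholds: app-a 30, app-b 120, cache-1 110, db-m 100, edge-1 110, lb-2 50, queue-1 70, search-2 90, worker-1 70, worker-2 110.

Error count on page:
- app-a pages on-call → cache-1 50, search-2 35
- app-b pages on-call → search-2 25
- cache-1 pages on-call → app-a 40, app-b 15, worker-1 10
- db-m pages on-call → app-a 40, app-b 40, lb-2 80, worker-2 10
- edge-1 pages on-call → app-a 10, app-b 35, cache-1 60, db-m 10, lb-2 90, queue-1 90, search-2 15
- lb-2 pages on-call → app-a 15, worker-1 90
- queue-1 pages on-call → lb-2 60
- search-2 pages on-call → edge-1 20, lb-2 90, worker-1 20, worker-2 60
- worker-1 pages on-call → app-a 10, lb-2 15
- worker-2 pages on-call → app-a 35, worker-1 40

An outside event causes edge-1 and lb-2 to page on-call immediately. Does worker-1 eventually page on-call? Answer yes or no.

yes

Round 1 — edge-1, lb-2 page on-call (initial).
  app-a: +10+15 → 25 < 30
  app-b: +35 → 35 < 120
  cache-1: +60 → 60 < 110
  db-m: +10 → 10 < 100
  queue-1: +90 → 90 ≥ 70
  search-2: +15 → 15 < 90
  worker-1: +90 → 90 ≥ 70
Round 2 — queue-1, worker-1 page on-call.
  app-a: +10 → 35 ≥ 30
Round 3 — app-a pages on-call.
  cache-1: +50 → 110 ≥ 110
  search-2: +35 → 50 < 90
Round 4 — cache-1 pages on-call.
  app-b: +15 → 50 < 120
No further pages.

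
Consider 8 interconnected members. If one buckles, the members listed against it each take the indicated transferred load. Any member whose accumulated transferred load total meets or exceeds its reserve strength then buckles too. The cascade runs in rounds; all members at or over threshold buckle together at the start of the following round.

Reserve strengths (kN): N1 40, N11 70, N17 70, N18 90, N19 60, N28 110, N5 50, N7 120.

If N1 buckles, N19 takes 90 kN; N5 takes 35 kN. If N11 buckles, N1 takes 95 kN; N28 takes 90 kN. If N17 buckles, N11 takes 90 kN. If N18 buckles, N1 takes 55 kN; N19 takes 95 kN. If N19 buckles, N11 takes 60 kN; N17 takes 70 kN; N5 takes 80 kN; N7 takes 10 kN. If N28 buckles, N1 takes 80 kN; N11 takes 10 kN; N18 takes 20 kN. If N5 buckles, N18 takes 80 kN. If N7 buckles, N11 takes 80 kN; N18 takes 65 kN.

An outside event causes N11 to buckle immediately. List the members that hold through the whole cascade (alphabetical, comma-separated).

Round 1 — N11 buckles (initial).
  N1: +95 → 95 ≥ 40
  N28: +90 → 90 < 110
Round 2 — N1 buckles.
  N19: +90 → 90 ≥ 60
  N5: +35 → 35 < 50
Round 3 — N19 buckles.
  N17: +70 → 70 ≥ 70
  N5: +80 → 115 ≥ 50
  N7: +10 → 10 < 120
Round 4 — N17, N5 buckle.
  N18: +80 → 80 < 90
No further bucklings.

N18, N28, N7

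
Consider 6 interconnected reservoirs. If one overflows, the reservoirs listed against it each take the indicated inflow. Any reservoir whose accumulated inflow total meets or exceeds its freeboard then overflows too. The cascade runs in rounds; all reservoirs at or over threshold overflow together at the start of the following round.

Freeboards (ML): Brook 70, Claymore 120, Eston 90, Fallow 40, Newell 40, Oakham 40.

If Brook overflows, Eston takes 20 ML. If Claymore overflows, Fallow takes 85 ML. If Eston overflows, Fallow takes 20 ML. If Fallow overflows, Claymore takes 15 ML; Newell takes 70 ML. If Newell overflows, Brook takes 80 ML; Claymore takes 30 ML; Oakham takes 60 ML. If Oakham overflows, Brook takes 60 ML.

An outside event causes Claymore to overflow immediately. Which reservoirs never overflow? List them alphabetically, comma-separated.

Eston

Round 1 — Claymore overflows (initial).
  Fallow: +85 → 85 ≥ 40
Round 2 — Fallow overflows.
  Newell: +70 → 70 ≥ 40
Round 3 — Newell overflows.
  Brook: +80 → 80 ≥ 70
  Oakham: +60 → 60 ≥ 40
Round 4 — Brook, Oakham overflow.
  Eston: +20 → 20 < 90
No further overflows.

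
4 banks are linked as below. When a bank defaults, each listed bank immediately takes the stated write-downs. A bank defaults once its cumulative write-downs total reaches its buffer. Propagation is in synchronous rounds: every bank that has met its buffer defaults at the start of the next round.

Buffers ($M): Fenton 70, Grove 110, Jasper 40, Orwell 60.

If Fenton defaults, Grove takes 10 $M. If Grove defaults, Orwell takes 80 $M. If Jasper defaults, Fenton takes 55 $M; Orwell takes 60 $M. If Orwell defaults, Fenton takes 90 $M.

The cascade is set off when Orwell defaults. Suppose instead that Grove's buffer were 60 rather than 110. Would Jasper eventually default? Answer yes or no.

no

With Grove's buffer at 60:
Round 1 — Orwell defaults (initial).
  Fenton: +90 → 90 ≥ 70
Round 2 — Fenton defaults.
  Grove: +10 → 10 < 60
No further defaults.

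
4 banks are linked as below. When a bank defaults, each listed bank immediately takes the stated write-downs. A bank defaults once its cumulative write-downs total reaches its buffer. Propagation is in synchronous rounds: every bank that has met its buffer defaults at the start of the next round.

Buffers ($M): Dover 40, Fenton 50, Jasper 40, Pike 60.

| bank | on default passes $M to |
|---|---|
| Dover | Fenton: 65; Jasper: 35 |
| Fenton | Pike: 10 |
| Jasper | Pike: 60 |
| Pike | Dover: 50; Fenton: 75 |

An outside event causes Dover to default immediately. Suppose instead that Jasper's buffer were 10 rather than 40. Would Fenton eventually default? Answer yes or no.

yes

With Jasper's buffer at 10:
Round 1 — Dover defaults (initial).
  Fenton: +65 → 65 ≥ 50
  Jasper: +35 → 35 ≥ 10
Round 2 — Fenton, Jasper default.
  Pike: +10+60 → 70 ≥ 60
Round 3 — Pike defaults.
No further defaults.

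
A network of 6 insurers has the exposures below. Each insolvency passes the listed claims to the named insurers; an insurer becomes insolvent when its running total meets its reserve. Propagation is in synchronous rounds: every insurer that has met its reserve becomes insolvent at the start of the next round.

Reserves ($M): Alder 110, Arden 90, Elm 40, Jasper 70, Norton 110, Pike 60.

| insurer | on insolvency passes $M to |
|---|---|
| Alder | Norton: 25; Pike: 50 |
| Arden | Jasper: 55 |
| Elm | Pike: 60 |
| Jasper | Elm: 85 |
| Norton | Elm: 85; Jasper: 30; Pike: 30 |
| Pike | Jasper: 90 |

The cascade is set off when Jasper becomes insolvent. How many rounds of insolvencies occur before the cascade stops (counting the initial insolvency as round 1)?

Round 1 — Jasper becomes insolvent (initial).
  Elm: +85 → 85 ≥ 40
Round 2 — Elm becomes insolvent.
  Pike: +60 → 60 ≥ 60
Round 3 — Pike becomes insolvent.
No further insolvencies.

3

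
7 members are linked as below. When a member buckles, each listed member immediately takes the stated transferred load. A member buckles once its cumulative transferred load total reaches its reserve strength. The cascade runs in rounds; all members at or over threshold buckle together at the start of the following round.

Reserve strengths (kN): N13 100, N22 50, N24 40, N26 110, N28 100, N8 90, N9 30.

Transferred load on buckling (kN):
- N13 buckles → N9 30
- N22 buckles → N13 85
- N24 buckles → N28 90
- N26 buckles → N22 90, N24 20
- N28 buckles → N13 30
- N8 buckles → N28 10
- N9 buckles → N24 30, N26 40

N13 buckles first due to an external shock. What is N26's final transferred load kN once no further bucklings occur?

Round 1 — N13 buckles (initial).
  N9: +30 → 30 ≥ 30
Round 2 — N9 buckles.
  N24: +30 → 30 < 40
  N26: +40 → 40 < 110
No further bucklings.

40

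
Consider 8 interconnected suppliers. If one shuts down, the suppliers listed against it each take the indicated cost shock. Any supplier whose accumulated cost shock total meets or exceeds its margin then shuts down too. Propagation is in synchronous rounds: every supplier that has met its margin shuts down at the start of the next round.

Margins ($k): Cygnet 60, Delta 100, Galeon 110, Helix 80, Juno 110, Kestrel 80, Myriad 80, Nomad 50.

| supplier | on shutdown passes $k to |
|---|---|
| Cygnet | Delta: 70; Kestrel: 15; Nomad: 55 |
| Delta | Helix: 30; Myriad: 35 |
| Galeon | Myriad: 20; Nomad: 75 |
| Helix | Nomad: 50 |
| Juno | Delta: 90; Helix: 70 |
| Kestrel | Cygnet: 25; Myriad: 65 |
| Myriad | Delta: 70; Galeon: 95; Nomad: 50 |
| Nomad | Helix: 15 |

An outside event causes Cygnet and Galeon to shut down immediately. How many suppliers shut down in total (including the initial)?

Round 1 — Cygnet, Galeon shut down (initial).
  Delta: +70 → 70 < 100
  Kestrel: +15 → 15 < 80
  Myriad: +20 → 20 < 80
  Nomad: +55+75 → 130 ≥ 50
Round 2 — Nomad shuts down.
  Helix: +15 → 15 < 80
No further shutdowns.

3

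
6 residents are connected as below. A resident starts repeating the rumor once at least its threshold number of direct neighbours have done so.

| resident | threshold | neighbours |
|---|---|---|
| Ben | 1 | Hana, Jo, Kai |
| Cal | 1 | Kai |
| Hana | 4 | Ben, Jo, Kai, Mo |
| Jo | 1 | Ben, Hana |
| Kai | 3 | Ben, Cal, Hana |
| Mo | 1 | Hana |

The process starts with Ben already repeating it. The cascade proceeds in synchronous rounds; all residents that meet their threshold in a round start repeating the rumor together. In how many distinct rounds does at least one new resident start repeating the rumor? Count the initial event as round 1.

2

Round 1 — Ben starts repeating the rumor (initial).
Round 2 — checking thresholds:
  Hana: 1 of 4 neighbours < 4, not yet.
  Jo: 1 of 2 neighbours ≥ 1, starts repeating the rumor.
  Kai: 1 of 3 neighbours < 3, not yet.
Round 3 — no new spreads; cascade stops.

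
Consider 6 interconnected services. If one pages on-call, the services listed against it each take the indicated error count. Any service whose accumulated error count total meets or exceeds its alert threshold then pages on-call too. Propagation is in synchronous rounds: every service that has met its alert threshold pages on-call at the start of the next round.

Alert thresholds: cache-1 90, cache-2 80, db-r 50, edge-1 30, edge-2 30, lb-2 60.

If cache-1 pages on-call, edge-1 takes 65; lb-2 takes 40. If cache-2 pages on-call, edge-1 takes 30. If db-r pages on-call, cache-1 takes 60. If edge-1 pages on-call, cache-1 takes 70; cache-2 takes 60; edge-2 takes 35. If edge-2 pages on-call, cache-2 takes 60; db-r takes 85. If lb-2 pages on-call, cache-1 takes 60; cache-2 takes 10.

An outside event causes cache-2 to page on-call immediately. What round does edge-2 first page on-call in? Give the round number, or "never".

3

Round 1 — cache-2 pages on-call (initial).
  edge-1: +30 → 30 ≥ 30
Round 2 — edge-1 pages on-call.
  cache-1: +70 → 70 < 90
  edge-2: +35 → 35 ≥ 30
Round 3 — edge-2 pages on-call.
  db-r: +85 → 85 ≥ 50
Round 4 — db-r pages on-call.
  cache-1: +60 → 130 ≥ 90
Round 5 — cache-1 pages on-call.
  lb-2: +40 → 40 < 60
No further pages.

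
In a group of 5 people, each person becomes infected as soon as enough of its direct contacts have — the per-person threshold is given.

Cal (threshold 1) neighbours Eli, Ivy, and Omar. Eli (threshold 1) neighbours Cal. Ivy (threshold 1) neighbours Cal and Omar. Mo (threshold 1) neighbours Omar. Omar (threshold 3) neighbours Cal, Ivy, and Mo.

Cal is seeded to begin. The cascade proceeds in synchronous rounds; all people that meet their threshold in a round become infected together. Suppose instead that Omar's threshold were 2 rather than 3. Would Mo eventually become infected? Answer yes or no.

With Omar's threshold at 2:
Round 1 — Cal becomes infected (initial).
Round 2 — checking thresholds:
  Eli: 1 of 1 neighbours ≥ 1, becomes infected.
  Ivy: 1 of 2 neighbours ≥ 1, becomes infected.
  Omar: 1 of 3 neighbours < 2, holds.
Round 3 — checking thresholds:
  Omar: 2 of 3 neighbours ≥ 2, becomes infected.
Round 4 — checking thresholds:
  Mo: 1 of 1 neighbours ≥ 1, becomes infected.
Round 5 — no new infections; cascade stops.

yes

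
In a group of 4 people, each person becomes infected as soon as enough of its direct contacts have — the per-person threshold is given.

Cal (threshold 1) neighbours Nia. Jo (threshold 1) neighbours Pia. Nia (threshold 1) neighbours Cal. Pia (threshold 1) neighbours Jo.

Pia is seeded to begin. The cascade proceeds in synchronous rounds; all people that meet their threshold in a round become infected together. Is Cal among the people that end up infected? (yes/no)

no

Round 1 — Pia becomes infected (initial).
Round 2 — checking thresholds:
  Jo: 1 of 1 neighbours ≥ 1, becomes infected.
Round 3 — no new infections; cascade stops.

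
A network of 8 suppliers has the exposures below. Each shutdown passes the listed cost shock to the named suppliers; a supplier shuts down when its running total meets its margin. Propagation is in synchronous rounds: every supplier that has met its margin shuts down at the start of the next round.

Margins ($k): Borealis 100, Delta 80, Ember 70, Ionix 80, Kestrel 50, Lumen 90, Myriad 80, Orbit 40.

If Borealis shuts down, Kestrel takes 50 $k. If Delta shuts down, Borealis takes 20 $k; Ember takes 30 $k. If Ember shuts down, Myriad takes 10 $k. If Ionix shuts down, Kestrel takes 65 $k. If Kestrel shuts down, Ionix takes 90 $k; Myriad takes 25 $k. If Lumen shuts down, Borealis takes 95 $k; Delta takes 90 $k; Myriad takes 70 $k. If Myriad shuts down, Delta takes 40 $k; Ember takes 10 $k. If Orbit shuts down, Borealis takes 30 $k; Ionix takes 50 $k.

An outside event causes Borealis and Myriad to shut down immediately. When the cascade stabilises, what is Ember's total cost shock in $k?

10

Round 1 — Borealis, Myriad shut down (initial).
  Delta: +40 → 40 < 80
  Ember: +10 → 10 < 70
  Kestrel: +50 → 50 ≥ 50
Round 2 — Kestrel shuts down.
  Ionix: +90 → 90 ≥ 80
Round 3 — Ionix shuts down.
No further shutdowns.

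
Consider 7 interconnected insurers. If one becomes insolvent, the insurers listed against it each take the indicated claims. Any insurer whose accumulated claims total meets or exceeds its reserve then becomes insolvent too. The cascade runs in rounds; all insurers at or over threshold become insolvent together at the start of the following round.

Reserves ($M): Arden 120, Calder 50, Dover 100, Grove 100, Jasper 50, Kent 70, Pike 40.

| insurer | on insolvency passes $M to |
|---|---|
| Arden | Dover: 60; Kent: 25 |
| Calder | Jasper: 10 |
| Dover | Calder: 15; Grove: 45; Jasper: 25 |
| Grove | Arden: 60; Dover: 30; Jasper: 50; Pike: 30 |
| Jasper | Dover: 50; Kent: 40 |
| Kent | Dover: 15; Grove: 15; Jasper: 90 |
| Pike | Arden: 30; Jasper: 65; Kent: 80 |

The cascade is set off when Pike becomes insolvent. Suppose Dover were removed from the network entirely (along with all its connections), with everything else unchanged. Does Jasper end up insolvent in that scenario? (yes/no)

yes

With Dover removed:
Round 1 — Pike becomes insolvent (initial).
  Arden: +30 → 30 < 120
  Jasper: +65 → 65 ≥ 50
  Kent: +80 → 80 ≥ 70
Round 2 — Jasper, Kent become insolvent.
  Grove: +15 → 15 < 100
No further insolvencies.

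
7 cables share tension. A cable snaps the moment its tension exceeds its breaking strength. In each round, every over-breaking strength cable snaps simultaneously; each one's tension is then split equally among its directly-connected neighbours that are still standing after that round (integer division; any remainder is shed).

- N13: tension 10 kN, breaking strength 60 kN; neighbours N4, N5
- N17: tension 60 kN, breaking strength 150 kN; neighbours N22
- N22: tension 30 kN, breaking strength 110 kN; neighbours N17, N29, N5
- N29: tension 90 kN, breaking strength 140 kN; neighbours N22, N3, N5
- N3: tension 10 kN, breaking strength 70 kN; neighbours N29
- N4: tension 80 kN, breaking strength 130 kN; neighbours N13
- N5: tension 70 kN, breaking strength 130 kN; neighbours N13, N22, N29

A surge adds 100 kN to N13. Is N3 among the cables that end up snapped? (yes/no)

no

Round 1 — N13 at 110 > 60. N13 snaps.
  N13 sheds 110 kN to N4, N5: 55 each.
    N4: 80+55 = 135 > 130
    N5: 70+55 = 125 ≤ 130
Round 2 — N4 snaps.
  N4 sheds 135 kN: no online neighbours, lost.
No further breaks.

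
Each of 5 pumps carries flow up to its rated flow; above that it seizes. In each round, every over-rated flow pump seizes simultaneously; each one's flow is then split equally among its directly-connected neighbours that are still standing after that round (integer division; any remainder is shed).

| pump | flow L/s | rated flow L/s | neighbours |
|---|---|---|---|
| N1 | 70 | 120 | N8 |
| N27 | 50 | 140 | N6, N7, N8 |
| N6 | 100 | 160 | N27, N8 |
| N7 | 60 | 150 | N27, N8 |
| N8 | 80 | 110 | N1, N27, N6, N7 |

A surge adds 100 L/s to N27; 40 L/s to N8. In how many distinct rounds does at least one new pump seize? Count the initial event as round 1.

2

Round 1 — N27 at 150 > 140; N8 at 120 > 110. N27, N8 seize.
  N27 sheds 150 L/s to N6, N7: 75 each.
    N6: 100+75 = 175 > 160
    N7: 60+75 = 135 ≤ 150
  N8 sheds 120 L/s to N1, N6, N7: 40 each.
    N1: 70+40 = 110 ≤ 120
    N6: 175+40 = 215 > 160
    N7: 135+40 = 175 > 150
Round 2 — N6, N7 seize.
  N6 sheds 215 L/s: no online neighbours, lost.
  N7 sheds 175 L/s: no online neighbours, lost.
No further seizures.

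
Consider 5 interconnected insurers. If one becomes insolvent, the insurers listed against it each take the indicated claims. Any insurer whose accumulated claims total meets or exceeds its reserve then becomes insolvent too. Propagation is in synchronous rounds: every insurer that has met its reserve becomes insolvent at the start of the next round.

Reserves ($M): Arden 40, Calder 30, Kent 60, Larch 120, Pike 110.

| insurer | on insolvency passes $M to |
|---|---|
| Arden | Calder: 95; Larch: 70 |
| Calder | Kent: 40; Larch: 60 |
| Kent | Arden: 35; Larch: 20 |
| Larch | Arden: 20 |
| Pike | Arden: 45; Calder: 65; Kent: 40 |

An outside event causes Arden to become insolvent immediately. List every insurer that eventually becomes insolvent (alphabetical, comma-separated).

Round 1 — Arden becomes insolvent (initial).
  Calder: +95 → 95 ≥ 30
  Larch: +70 → 70 < 120
Round 2 — Calder becomes insolvent.
  Kent: +40 → 40 < 60
  Larch: +60 → 130 ≥ 120
Round 3 — Larch becomes insolvent.
No further insolvencies.

Arden, Calder, Larch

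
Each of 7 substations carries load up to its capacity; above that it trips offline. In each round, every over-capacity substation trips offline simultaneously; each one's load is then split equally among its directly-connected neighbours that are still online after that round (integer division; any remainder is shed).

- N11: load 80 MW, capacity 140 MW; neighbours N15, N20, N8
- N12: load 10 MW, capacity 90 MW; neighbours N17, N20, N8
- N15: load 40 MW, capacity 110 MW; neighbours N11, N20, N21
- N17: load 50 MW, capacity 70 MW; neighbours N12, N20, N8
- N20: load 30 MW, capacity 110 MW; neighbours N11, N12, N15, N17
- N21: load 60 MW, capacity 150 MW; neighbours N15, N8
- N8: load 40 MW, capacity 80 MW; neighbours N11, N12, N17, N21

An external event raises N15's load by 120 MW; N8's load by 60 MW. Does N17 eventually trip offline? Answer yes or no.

Round 1 — N15 at 160 > 110; N8 at 100 > 80. N15, N8 trip offline.
  N15 sheds 160 MW to N11, N20, N21: 53 each (1 lost).
    N11: 80+53 = 133 ≤ 140
    N20: 30+53 = 83 ≤ 110
    N21: 60+53 = 113 ≤ 150
  N8 sheds 100 MW to N11, N12, N17, N21: 25 each.
    N11: 133+25 = 158 > 140
    N12: 10+25 = 35 ≤ 90
    N17: 50+25 = 75 > 70
    N21: 113+25 = 138 ≤ 150
Round 2 — N11, N17 trip offline.
  N11 sheds 158 MW to N20: 158 each.
    N20: 83+158 = 241 > 110
  N17 sheds 75 MW to N12, N20: 37 each (1 lost).
    N12: 35+37 = 72 ≤ 90
    N20: 241+37 = 278 > 110
Round 3 — N20 trips offline.
  N20 sheds 278 MW to N12: 278 each.
    N12: 72+278 = 350 > 90
Round 4 — N12 trips offline.
  N12 sheds 350 MW: no online neighbours, lost.
No further trips.

yes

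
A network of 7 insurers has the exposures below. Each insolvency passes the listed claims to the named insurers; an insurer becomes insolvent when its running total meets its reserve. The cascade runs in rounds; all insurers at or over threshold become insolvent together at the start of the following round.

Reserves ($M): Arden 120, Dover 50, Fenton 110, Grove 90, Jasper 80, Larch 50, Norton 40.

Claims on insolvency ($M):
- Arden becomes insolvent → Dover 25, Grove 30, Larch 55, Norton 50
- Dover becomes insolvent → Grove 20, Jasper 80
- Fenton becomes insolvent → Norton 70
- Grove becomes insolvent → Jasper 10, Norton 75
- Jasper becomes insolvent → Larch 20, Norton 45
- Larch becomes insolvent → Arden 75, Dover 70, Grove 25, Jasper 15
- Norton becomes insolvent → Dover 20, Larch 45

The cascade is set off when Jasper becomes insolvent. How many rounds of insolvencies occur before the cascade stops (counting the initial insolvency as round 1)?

Round 1 — Jasper becomes insolvent (initial).
  Larch: +20 → 20 < 50
  Norton: +45 → 45 ≥ 40
Round 2 — Norton becomes insolvent.
  Dover: +20 → 20 < 50
  Larch: +45 → 65 ≥ 50
Round 3 — Larch becomes insolvent.
  Arden: +75 → 75 < 120
  Dover: +70 → 90 ≥ 50
  Grove: +25 → 25 < 90
Round 4 — Dover becomes insolvent.
  Grove: +20 → 45 < 90
No further insolvencies.

4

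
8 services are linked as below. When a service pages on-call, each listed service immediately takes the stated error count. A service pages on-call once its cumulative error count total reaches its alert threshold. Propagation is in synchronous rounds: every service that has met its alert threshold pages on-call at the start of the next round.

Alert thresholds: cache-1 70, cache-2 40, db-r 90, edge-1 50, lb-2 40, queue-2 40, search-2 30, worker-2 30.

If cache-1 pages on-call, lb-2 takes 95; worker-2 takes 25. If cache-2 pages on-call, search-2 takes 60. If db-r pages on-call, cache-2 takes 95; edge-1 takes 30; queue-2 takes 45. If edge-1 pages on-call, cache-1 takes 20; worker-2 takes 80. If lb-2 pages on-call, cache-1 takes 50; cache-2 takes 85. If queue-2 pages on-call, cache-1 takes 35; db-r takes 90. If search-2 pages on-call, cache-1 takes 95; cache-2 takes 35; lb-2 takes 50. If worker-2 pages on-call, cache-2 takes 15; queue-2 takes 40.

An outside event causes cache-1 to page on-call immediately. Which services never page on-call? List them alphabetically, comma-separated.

Round 1 — cache-1 pages on-call (initial).
  lb-2: +95 → 95 ≥ 40
  worker-2: +25 → 25 < 30
Round 2 — lb-2 pages on-call.
  cache-2: +85 → 85 ≥ 40
Round 3 — cache-2 pages on-call.
  search-2: +60 → 60 ≥ 30
Round 4 — search-2 pages on-call.
No further pages.

db-r, edge-1, queue-2, worker-2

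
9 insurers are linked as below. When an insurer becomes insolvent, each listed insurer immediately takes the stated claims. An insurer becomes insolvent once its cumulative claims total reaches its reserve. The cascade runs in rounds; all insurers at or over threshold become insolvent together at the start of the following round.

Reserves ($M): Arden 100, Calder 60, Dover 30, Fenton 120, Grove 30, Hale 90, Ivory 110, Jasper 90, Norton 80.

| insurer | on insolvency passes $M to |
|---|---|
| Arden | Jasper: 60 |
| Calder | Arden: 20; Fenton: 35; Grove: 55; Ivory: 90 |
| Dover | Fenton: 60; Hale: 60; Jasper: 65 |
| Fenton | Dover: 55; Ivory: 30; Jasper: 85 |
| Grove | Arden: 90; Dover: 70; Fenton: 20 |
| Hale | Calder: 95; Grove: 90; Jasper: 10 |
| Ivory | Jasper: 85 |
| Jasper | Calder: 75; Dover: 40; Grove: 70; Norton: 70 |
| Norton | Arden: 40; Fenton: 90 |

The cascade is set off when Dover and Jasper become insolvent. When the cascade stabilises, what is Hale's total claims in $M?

60

Round 1 — Dover, Jasper become insolvent (initial).
  Calder: +75 → 75 ≥ 60
  Fenton: +60 → 60 < 120
  Grove: +70 → 70 ≥ 30
  Hale: +60 → 60 < 90
  Norton: +70 → 70 < 80
Round 2 — Calder, Grove become insolvent.
  Arden: +20+90 → 110 ≥ 100
  Fenton: +35+20 → 115 < 120
  Ivory: +90 → 90 < 110
Round 3 — Arden becomes insolvent.
No further insolvencies.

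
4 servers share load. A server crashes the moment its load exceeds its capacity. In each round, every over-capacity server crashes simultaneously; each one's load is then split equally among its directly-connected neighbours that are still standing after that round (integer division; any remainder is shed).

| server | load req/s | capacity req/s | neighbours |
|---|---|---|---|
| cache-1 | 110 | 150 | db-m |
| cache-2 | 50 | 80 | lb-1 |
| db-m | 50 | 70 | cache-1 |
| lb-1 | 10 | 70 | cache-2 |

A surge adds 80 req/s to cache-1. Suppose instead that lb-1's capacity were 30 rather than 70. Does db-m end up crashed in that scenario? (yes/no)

yes

With lb-1's capacity at 30:
Round 1 — cache-1 at 190 > 150. cache-1 crashes.
  cache-1 sheds 190 req/s to db-m: 190 each.
    db-m: 50+190 = 240 > 70
Round 2 — db-m crashes.
  db-m sheds 240 req/s: no online neighbours, lost.
No further crashes.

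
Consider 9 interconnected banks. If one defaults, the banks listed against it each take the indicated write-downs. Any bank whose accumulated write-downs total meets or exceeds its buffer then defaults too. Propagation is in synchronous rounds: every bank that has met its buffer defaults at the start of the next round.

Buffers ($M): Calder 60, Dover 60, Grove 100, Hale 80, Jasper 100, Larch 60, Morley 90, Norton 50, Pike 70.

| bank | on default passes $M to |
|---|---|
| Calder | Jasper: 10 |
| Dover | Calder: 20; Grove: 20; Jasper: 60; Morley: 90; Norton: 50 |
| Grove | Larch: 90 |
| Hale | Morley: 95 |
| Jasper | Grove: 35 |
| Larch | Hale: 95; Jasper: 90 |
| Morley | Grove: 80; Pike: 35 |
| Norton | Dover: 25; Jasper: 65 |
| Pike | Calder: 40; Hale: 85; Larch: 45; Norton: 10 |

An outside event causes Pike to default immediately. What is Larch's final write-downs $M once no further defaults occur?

45

Round 1 — Pike defaults (initial).
  Calder: +40 → 40 < 60
  Hale: +85 → 85 ≥ 80
  Larch: +45 → 45 < 60
  Norton: +10 → 10 < 50
Round 2 — Hale defaults.
  Morley: +95 → 95 ≥ 90
Round 3 — Morley defaults.
  Grove: +80 → 80 < 100
No further defaults.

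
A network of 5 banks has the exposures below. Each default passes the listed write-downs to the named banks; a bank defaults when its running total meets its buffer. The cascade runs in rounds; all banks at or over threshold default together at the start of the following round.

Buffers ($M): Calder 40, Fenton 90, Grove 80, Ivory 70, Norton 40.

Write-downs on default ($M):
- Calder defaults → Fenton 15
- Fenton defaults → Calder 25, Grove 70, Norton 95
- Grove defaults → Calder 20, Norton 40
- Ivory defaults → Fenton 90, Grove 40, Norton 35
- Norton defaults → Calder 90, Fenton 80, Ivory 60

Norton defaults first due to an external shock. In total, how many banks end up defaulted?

Round 1 — Norton defaults (initial).
  Calder: +90 → 90 ≥ 40
  Fenton: +80 → 80 < 90
  Ivory: +60 → 60 < 70
Round 2 — Calder defaults.
  Fenton: +15 → 95 ≥ 90
Round 3 — Fenton defaults.
  Grove: +70 → 70 < 80
No further defaults.

3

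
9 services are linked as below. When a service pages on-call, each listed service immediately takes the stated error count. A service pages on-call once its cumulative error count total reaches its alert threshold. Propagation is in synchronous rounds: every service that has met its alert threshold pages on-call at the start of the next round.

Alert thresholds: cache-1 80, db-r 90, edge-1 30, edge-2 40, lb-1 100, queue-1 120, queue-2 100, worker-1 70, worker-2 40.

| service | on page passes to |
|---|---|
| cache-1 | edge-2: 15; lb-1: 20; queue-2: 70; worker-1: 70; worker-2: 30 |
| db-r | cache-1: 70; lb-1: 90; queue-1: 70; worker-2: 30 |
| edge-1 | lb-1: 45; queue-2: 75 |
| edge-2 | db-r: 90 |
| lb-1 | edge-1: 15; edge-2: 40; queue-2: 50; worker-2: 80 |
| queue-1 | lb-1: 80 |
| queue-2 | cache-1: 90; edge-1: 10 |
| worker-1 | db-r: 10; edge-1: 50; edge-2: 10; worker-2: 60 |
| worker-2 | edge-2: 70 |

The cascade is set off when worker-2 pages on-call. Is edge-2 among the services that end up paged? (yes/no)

yes

Round 1 — worker-2 pages on-call (initial).
  edge-2: +70 → 70 ≥ 40
Round 2 — edge-2 pages on-call.
  db-r: +90 → 90 ≥ 90
Round 3 — db-r pages on-call.
  cache-1: +70 → 70 < 80
  lb-1: +90 → 90 < 100
  queue-1: +70 → 70 < 120
No further pages.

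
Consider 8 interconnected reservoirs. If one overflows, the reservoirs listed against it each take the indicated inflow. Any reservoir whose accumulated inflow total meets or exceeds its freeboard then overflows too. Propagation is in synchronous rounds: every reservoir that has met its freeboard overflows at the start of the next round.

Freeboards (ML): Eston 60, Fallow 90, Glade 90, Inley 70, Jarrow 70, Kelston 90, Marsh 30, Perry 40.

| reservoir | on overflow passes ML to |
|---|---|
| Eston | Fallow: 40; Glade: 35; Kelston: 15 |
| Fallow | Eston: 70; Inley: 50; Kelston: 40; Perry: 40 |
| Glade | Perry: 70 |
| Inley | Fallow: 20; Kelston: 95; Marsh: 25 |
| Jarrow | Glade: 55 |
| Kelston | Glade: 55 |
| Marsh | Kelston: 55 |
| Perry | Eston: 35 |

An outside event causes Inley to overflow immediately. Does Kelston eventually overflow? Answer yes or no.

yes

Round 1 — Inley overflows (initial).
  Fallow: +20 → 20 < 90
  Kelston: +95 → 95 ≥ 90
  Marsh: +25 → 25 < 30
Round 2 — Kelston overflows.
  Glade: +55 → 55 < 90
No further overflows.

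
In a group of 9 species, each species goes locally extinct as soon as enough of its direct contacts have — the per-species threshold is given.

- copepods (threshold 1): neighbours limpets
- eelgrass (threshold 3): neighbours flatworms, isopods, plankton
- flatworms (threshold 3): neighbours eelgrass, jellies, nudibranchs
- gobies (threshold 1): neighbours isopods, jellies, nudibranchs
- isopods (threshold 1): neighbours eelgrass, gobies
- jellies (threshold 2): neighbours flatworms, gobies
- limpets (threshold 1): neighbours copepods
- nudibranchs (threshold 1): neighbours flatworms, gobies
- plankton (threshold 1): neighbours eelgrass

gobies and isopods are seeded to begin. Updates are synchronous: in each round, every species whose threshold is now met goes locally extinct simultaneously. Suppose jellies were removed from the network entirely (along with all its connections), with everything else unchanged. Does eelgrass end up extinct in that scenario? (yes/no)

With jellies removed:
Round 1 — gobies, isopods go locally extinct (initial).
Round 2 — checking thresholds:
  eelgrass: 1 of 3 neighbours < 3, not yet.
  nudibranchs: 1 of 2 neighbours ≥ 1, goes locally extinct.
Round 3 — no new extinctions; cascade stops.

no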